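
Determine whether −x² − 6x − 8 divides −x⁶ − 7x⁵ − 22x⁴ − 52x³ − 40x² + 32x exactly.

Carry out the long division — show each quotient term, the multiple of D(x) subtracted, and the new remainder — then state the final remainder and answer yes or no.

R(x) = 0, so D(x) is a factor of P(x). yes

Step 1: lead(−x⁶ − 7x⁵ − 22x⁴ − 52x³ − 40x² + 32x) ÷ lead(D) = −x⁶ ÷ −x² = x⁴. Subtract (x⁴)·D = −x⁶ − 6x⁵ − 8x⁴. Remainder: −x⁵ − 14x⁴ − 52x³ − 40x² + 32x.
Step 2: lead(−x⁵ − 14x⁴ − 52x³ − 40x² + 32x) ÷ lead(D) = −x⁵ ÷ −x² = x³. Subtract (x³)·D = −x⁵ − 6x⁴ − 8x³. Remainder: −8x⁴ − 44x³ − 40x² + 32x.
Step 3: lead(−8x⁴ − 44x³ − 40x² + 32x) ÷ lead(D) = −8x⁴ ÷ −x² = 8x². Subtract (8x²)·D = −8x⁴ − 48x³ − 64x². Remainder: 4x³ + 24x² + 32x.
Step 4: lead(4x³ + 24x² + 32x) ÷ lead(D) = 4x³ ÷ −x² = −4x. Subtract (−4x)·D = 4x³ + 24x² + 32x. Remainder: 0.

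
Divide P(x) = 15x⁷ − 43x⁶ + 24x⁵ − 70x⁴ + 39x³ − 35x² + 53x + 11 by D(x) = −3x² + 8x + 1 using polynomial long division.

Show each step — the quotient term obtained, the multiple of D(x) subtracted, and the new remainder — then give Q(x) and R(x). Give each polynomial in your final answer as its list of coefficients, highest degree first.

Q = [-5, 1, -7, 5, -2, 8]; R = [-9, 3]

Step 1: lead(15x⁷ − 43x⁶ + 24x⁵ − 70x⁴ + 39x³ − 35x² + 53x + 11) ÷ lead(D) = 15x⁷ ÷ −3x² = −5x⁵. Subtract (−5x⁵)·D = 15x⁷ − 40x⁶ − 5x⁵. Remainder: −3x⁶ + 29x⁵ − 70x⁴ + 39x³ − 35x² + 53x + 11.
Step 2: lead(−3x⁶ + 29x⁵ − 70x⁴ + 39x³ − 35x² + 53x + 11) ÷ lead(D) = −3x⁶ ÷ −3x² = x⁴. Subtract (x⁴)·D = −3x⁶ + 8x⁵ + x⁴. Remainder: 21x⁵ − 71x⁴ + 39x³ − 35x² + 53x + 11.
Step 3: lead(21x⁵ − 71x⁴ + 39x³ − 35x² + 53x + 11) ÷ lead(D) = 21x⁵ ÷ −3x² = −7x³. Subtract (−7x³)·D = 21x⁵ − 56x⁴ − 7x³. Remainder: −15x⁴ + 46x³ − 35x² + 53x + 11.
Step 4: lead(−15x⁴ + 46x³ − 35x² + 53x + 11) ÷ lead(D) = −15x⁴ ÷ −3x² = 5x². Subtract (5x²)·D = −15x⁴ + 40x³ + 5x². Remainder: 6x³ − 40x² + 53x + 11.
Step 5: lead(6x³ − 40x² + 53x + 11) ÷ lead(D) = 6x³ ÷ −3x² = −2x. Subtract (−2x)·D = 6x³ − 16x² − 2x. Remainder: −24x² + 55x + 11.
Step 6: lead(−24x² + 55x + 11) ÷ lead(D) = −24x² ÷ −3x² = 8. Subtract (8)·D = −24x² + 64x + 8. Remainder: −9x + 3.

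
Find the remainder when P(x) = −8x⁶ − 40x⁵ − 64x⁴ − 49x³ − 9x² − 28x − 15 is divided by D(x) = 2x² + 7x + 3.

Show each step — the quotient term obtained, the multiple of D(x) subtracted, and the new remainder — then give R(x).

R(x) = −6x − 3

Step 1: lead(−8x⁶ − 40x⁵ − 64x⁴ − 49x³ − 9x² − 28x − 15) ÷ lead(D) = −8x⁶ ÷ 2x² = −4x⁴. Subtract (−4x⁴)·D = −8x⁶ − 28x⁵ − 12x⁴. Remainder: −12x⁵ − 52x⁴ − 49x³ − 9x² − 28x − 15.
Step 2: lead(−12x⁵ − 52x⁴ − 49x³ − 9x² − 28x − 15) ÷ lead(D) = −12x⁵ ÷ 2x² = −6x³. Subtract (−6x³)·D = −12x⁵ − 42x⁴ − 18x³. Remainder: −10x⁴ − 31x³ − 9x² − 28x − 15.
Step 3: lead(−10x⁴ − 31x³ − 9x² − 28x − 15) ÷ lead(D) = −10x⁴ ÷ 2x² = −5x². Subtract (−5x²)·D = −10x⁴ − 35x³ − 15x². Remainder: 4x³ + 6x² − 28x − 15.
Step 4: lead(4x³ + 6x² − 28x − 15) ÷ lead(D) = 4x³ ÷ 2x² = 2x. Subtract (2x)·D = 4x³ + 14x² + 6x. Remainder: −8x² − 34x − 15.
Step 5: lead(−8x² − 34x − 15) ÷ lead(D) = −8x² ÷ 2x² = −4. Subtract (−4)·D = −8x² − 28x − 12. Remainder: −6x − 3.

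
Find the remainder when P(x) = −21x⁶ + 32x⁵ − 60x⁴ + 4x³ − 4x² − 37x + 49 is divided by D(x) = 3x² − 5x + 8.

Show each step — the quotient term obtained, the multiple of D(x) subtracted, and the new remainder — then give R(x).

Step 1: lead(−21x⁶ + 32x⁵ − 60x⁴ + 4x³ − 4x² − 37x + 49) ÷ lead(D) = −21x⁶ ÷ 3x² = −7x⁴. Subtract (−7x⁴)·D = −21x⁶ + 35x⁵ − 56x⁴. Remainder: −3x⁵ − 4x⁴ + 4x³ − 4x² − 37x + 49.
Step 2: lead(−3x⁵ − 4x⁴ + 4x³ − 4x² − 37x + 49) ÷ lead(D) = −3x⁵ ÷ 3x² = −x³. Subtract (−x³)·D = −3x⁵ + 5x⁴ − 8x³. Remainder: −9x⁴ + 12x³ − 4x² − 37x + 49.
Step 3: lead(−9x⁴ + 12x³ − 4x² − 37x + 49) ÷ lead(D) = −9x⁴ ÷ 3x² = −3x². Subtract (−3x²)·D = −9x⁴ + 15x³ − 24x². Remainder: −3x³ + 20x² − 37x + 49.
Step 4: lead(−3x³ + 20x² − 37x + 49) ÷ lead(D) = −3x³ ÷ 3x² = −x. Subtract (−x)·D = −3x³ + 5x² − 8x. Remainder: 15x² − 29x + 49.
Step 5: lead(15x² − 29x + 49) ÷ lead(D) = 15x² ÷ 3x² = 5. Subtract (5)·D = 15x² − 25x + 40. Remainder: −4x + 9.

R(x) = −4x + 9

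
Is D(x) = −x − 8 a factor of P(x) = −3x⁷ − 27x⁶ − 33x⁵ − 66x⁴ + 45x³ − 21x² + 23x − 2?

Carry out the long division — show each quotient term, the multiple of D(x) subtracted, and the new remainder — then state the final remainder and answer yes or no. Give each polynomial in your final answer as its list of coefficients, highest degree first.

Step 1: lead(−3x⁷ − 27x⁶ − 33x⁵ − 66x⁴ + 45x³ − 21x² + 23x − 2) ÷ lead(D) = −3x⁷ ÷ −x = 3x⁶. Subtract (3x⁶)·D = −3x⁷ − 24x⁶. Remainder: −3x⁶ − 33x⁵ − 66x⁴ + 45x³ − 21x² + 23x − 2.
Step 2: lead(−3x⁶ − 33x⁵ − 66x⁴ + 45x³ − 21x² + 23x − 2) ÷ lead(D) = −3x⁶ ÷ −x = 3x⁵. Subtract (3x⁵)·D = −3x⁶ − 24x⁵. Remainder: −9x⁵ − 66x⁴ + 45x³ − 21x² + 23x − 2.
Step 3: lead(−9x⁵ − 66x⁴ + 45x³ − 21x² + 23x − 2) ÷ lead(D) = −9x⁵ ÷ −x = 9x⁴. Subtract (9x⁴)·D = −9x⁵ − 72x⁴. Remainder: 6x⁴ + 45x³ − 21x² + 23x − 2.
Step 4: lead(6x⁴ + 45x³ − 21x² + 23x − 2) ÷ lead(D) = 6x⁴ ÷ −x = −6x³. Subtract (−6x³)·D = 6x⁴ + 48x³. Remainder: −3x³ − 21x² + 23x − 2.
Step 5: lead(−3x³ − 21x² + 23x − 2) ÷ lead(D) = −3x³ ÷ −x = 3x². Subtract (3x²)·D = −3x³ − 24x². Remainder: 3x² + 23x − 2.
Step 6: lead(3x² + 23x − 2) ÷ lead(D) = 3x² ÷ −x = −3x. Subtract (−3x)·D = 3x² + 24x. Remainder: −x − 2.
Step 7: lead(−x − 2) ÷ lead(D) = −x ÷ −x = 1. Subtract (1)·D = −x − 8. Remainder: 6.

R = [6], so D(x) is not a factor of P(x). no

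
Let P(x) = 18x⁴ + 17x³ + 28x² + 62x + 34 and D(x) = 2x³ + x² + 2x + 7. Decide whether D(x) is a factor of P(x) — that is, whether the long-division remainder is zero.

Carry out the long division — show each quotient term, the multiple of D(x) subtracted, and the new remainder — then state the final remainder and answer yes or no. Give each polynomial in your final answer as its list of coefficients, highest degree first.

Step 1: lead(18x⁴ + 17x³ + 28x² + 62x + 34) ÷ lead(D) = 18x⁴ ÷ 2x³ = 9x. Subtract (9x)·D = 18x⁴ + 9x³ + 18x² + 63x. Remainder: 8x³ + 10x² − x + 34.
Step 2: lead(8x³ + 10x² − x + 34) ÷ lead(D) = 8x³ ÷ 2x³ = 4. Subtract (4)·D = 8x³ + 4x² + 8x + 28. Remainder: 6x² − 9x + 6.

R = [6, -9, 6], so D(x) is not a factor of P(x). no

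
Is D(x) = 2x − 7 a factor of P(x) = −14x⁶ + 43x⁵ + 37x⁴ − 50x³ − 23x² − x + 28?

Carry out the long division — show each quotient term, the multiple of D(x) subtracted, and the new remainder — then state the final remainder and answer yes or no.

R(x) = 0, so D(x) is a factor of P(x). yes

Step 1: lead(−14x⁶ + 43x⁵ + 37x⁴ − 50x³ − 23x² − x + 28) ÷ lead(D) = −14x⁶ ÷ 2x = −7x⁵. Subtract (−7x⁵)·D = −14x⁶ + 49x⁵. Remainder: −6x⁵ + 37x⁴ − 50x³ − 23x² − x + 28.
Step 2: lead(−6x⁵ + 37x⁴ − 50x³ − 23x² − x + 28) ÷ lead(D) = −6x⁵ ÷ 2x = −3x⁴. Subtract (−3x⁴)·D = −6x⁵ + 21x⁴. Remainder: 16x⁴ − 50x³ − 23x² − x + 28.
Step 3: lead(16x⁴ − 50x³ − 23x² − x + 28) ÷ lead(D) = 16x⁴ ÷ 2x = 8x³. Subtract (8x³)·D = 16x⁴ − 56x³. Remainder: 6x³ − 23x² − x + 28.
Step 4: lead(6x³ − 23x² − x + 28) ÷ lead(D) = 6x³ ÷ 2x = 3x². Subtract (3x²)·D = 6x³ − 21x². Remainder: −2x² − x + 28.
Step 5: lead(−2x² − x + 28) ÷ lead(D) = −2x² ÷ 2x = −x. Subtract (−x)·D = −2x² + 7x. Remainder: −8x + 28.
Step 6: lead(−8x + 28) ÷ lead(D) = −8x ÷ 2x = −4. Subtract (−4)·D = −8x + 28. Remainder: 0.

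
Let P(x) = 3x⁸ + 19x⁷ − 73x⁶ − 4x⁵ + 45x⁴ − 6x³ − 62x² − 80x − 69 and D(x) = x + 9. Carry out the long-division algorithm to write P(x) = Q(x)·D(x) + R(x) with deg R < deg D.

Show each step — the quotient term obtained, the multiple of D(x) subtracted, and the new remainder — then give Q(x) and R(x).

Step 1: lead(3x⁸ + 19x⁷ − 73x⁶ − 4x⁵ + 45x⁴ − 6x³ − 62x² − 80x − 69) ÷ lead(D) = 3x⁸ ÷ x = 3x⁷. Subtract (3x⁷)·D = 3x⁸ + 27x⁷. Remainder: −8x⁷ − 73x⁶ − 4x⁵ + 45x⁴ − 6x³ − 62x² − 80x − 69.
Step 2: lead(−8x⁷ − 73x⁶ − 4x⁵ + 45x⁴ − 6x³ − 62x² − 80x − 69) ÷ lead(D) = −8x⁷ ÷ x = −8x⁶. Subtract (−8x⁶)·D = −8x⁷ − 72x⁶. Remainder: −x⁶ − 4x⁵ + 45x⁴ − 6x³ − 62x² − 80x − 69.
Step 3: lead(−x⁶ − 4x⁵ + 45x⁴ − 6x³ − 62x² − 80x − 69) ÷ lead(D) = −x⁶ ÷ x = −x⁵. Subtract (−x⁵)·D = −x⁶ − 9x⁵. Remainder: 5x⁵ + 45x⁴ − 6x³ − 62x² − 80x − 69.
Step 4: lead(5x⁵ + 45x⁴ − 6x³ − 62x² − 80x − 69) ÷ lead(D) = 5x⁵ ÷ x = 5x⁴. Subtract (5x⁴)·D = 5x⁵ + 45x⁴. Remainder: −6x³ − 62x² − 80x − 69.
Step 5: lead(−6x³ − 62x² − 80x − 69) ÷ lead(D) = −6x³ ÷ x = −6x². Subtract (−6x²)·D = −6x³ − 54x². Remainder: −8x² − 80x − 69.
Step 6: lead(−8x² − 80x − 69) ÷ lead(D) = −8x² ÷ x = −8x. Subtract (−8x)·D = −8x² − 72x. Remainder: −8x − 69.
Step 7: lead(−8x − 69) ÷ lead(D) = −8x ÷ x = −8. Subtract (−8)·D = −8x − 72. Remainder: 3.

Q(x) = 3x⁷ − 8x⁶ − x⁵ + 5x⁴ − 6x² − 8x − 8; R(x) = 3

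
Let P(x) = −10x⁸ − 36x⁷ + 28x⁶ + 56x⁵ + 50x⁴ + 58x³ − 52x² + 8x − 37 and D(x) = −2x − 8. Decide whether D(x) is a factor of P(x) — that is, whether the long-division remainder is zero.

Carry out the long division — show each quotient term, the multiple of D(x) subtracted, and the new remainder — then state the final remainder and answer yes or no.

Step 1: lead(−10x⁸ − 36x⁷ + 28x⁶ + 56x⁵ + 50x⁴ + 58x³ − 52x² + 8x − 37) ÷ lead(D) = −10x⁸ ÷ −2x = 5x⁷. Subtract (5x⁷)·D = −10x⁸ − 40x⁷. Remainder: 4x⁷ + 28x⁶ + 56x⁵ + 50x⁴ + 58x³ − 52x² + 8x − 37.
Step 2: lead(4x⁷ + 28x⁶ + 56x⁵ + 50x⁴ + 58x³ − 52x² + 8x − 37) ÷ lead(D) = 4x⁷ ÷ −2x = −2x⁶. Subtract (−2x⁶)·D = 4x⁷ + 16x⁶. Remainder: 12x⁶ + 56x⁵ + 50x⁴ + 58x³ − 52x² + 8x − 37.
Step 3: lead(12x⁶ + 56x⁵ + 50x⁴ + 58x³ − 52x² + 8x − 37) ÷ lead(D) = 12x⁶ ÷ −2x = −6x⁵. Subtract (−6x⁵)·D = 12x⁶ + 48x⁵. Remainder: 8x⁵ + 50x⁴ + 58x³ − 52x² + 8x − 37.
Step 4: lead(8x⁵ + 50x⁴ + 58x³ − 52x² + 8x − 37) ÷ lead(D) = 8x⁵ ÷ −2x = −4x⁴. Subtract (−4x⁴)·D = 8x⁵ + 32x⁴. Remainder: 18x⁴ + 58x³ − 52x² + 8x − 37.
Step 5: lead(18x⁴ + 58x³ − 52x² + 8x − 37) ÷ lead(D) = 18x⁴ ÷ −2x = −9x³. Subtract (−9x³)·D = 18x⁴ + 72x³. Remainder: −14x³ − 52x² + 8x − 37.
Step 6: lead(−14x³ − 52x² + 8x − 37) ÷ lead(D) = −14x³ ÷ −2x = 7x². Subtract (7x²)·D = −14x³ − 56x². Remainder: 4x² + 8x − 37.
Step 7: lead(4x² + 8x − 37) ÷ lead(D) = 4x² ÷ −2x = −2x. Subtract (−2x)·D = 4x² + 16x. Remainder: −8x − 37.
Step 8: lead(−8x − 37) ÷ lead(D) = −8x ÷ −2x = 4. Subtract (4)·D = −8x − 32. Remainder: −5.

R(x) = −5, so D(x) is not a factor of P(x). no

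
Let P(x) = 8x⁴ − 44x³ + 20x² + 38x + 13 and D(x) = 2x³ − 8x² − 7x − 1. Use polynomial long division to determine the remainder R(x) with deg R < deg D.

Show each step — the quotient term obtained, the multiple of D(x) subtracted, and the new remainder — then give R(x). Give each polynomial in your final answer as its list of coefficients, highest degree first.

R = [7]

Step 1: lead(8x⁴ − 44x³ + 20x² + 38x + 13) ÷ lead(D) = 8x⁴ ÷ 2x³ = 4x. Subtract (4x)·D = 8x⁴ − 32x³ − 28x² − 4x. Remainder: −12x³ + 48x² + 42x + 13.
Step 2: lead(−12x³ + 48x² + 42x + 13) ÷ lead(D) = −12x³ ÷ 2x³ = −6. Subtract (−6)·D = −12x³ + 48x² + 42x + 6. Remainder: 7.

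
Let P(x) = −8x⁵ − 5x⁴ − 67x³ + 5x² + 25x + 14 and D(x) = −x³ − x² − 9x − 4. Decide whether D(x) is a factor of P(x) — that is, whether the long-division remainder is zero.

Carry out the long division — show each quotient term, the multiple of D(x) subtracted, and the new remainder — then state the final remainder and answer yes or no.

Step 1: lead(−8x⁵ − 5x⁴ − 67x³ + 5x² + 25x + 14) ÷ lead(D) = −8x⁵ ÷ −x³ = 8x². Subtract (8x²)·D = −8x⁵ − 8x⁴ − 72x³ − 32x². Remainder: 3x⁴ + 5x³ + 37x² + 25x + 14.
Step 2: lead(3x⁴ + 5x³ + 37x² + 25x + 14) ÷ lead(D) = 3x⁴ ÷ −x³ = −3x. Subtract (−3x)·D = 3x⁴ + 3x³ + 27x² + 12x. Remainder: 2x³ + 10x² + 13x + 14.
Step 3: lead(2x³ + 10x² + 13x + 14) ÷ lead(D) = 2x³ ÷ −x³ = −2. Subtract (−2)·D = 2x³ + 2x² + 18x + 8. Remainder: 8x² − 5x + 6.

R(x) = 8x² − 5x + 6, so D(x) is not a factor of P(x). no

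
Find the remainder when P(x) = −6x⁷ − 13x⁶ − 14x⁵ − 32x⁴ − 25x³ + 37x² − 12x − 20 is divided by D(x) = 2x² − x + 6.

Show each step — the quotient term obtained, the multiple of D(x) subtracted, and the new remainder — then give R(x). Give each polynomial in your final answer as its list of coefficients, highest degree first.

Step 1: lead(−6x⁷ − 13x⁶ − 14x⁵ − 32x⁴ − 25x³ + 37x² − 12x − 20) ÷ lead(D) = −6x⁷ ÷ 2x² = −3x⁵. Subtract (−3x⁵)·D = −6x⁷ + 3x⁶ − 18x⁵. Remainder: −16x⁶ + 4x⁵ − 32x⁴ − 25x³ + 37x² − 12x − 20.
Step 2: lead(−16x⁶ + 4x⁵ − 32x⁴ − 25x³ + 37x² − 12x − 20) ÷ lead(D) = −16x⁶ ÷ 2x² = −8x⁴. Subtract (−8x⁴)·D = −16x⁶ + 8x⁵ − 48x⁴. Remainder: −4x⁵ + 16x⁴ − 25x³ + 37x² − 12x − 20.
Step 3: lead(−4x⁵ + 16x⁴ − 25x³ + 37x² − 12x − 20) ÷ lead(D) = −4x⁵ ÷ 2x² = −2x³. Subtract (−2x³)·D = −4x⁵ + 2x⁴ − 12x³. Remainder: 14x⁴ − 13x³ + 37x² − 12x − 20.
Step 4: lead(14x⁴ − 13x³ + 37x² − 12x − 20) ÷ lead(D) = 14x⁴ ÷ 2x² = 7x². Subtract (7x²)·D = 14x⁴ − 7x³ + 42x². Remainder: −6x³ − 5x² − 12x − 20.
Step 5: lead(−6x³ − 5x² − 12x − 20) ÷ lead(D) = −6x³ ÷ 2x² = −3x. Subtract (−3x)·D = −6x³ + 3x² − 18x. Remainder: −8x² + 6x − 20.
Step 6: lead(−8x² + 6x − 20) ÷ lead(D) = −8x² ÷ 2x² = −4. Subtract (−4)·D = −8x² + 4x − 24. Remainder: 2x + 4.

R = [2, 4]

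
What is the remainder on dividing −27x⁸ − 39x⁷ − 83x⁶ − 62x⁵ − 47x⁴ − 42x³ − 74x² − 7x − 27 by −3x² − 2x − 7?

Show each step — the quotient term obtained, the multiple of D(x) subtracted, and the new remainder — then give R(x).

Step 1: lead(−27x⁸ − 39x⁷ − 83x⁶ − 62x⁵ − 47x⁴ − 42x³ − 74x² − 7x − 27) ÷ lead(D) = −27x⁸ ÷ −3x² = 9x⁶. Subtract (9x⁶)·D = −27x⁸ − 18x⁷ − 63x⁶. Remainder: −21x⁷ − 20x⁶ − 62x⁵ − 47x⁴ − 42x³ − 74x² − 7x − 27.
Step 2: lead(−21x⁷ − 20x⁶ − 62x⁵ − 47x⁴ − 42x³ − 74x² − 7x − 27) ÷ lead(D) = −21x⁷ ÷ −3x² = 7x⁵. Subtract (7x⁵)·D = −21x⁷ − 14x⁶ − 49x⁵. Remainder: −6x⁶ − 13x⁵ − 47x⁴ − 42x³ − 74x² − 7x − 27.
Step 3: lead(−6x⁶ − 13x⁵ − 47x⁴ − 42x³ − 74x² − 7x − 27) ÷ lead(D) = −6x⁶ ÷ −3x² = 2x⁴. Subtract (2x⁴)·D = −6x⁶ − 4x⁵ − 14x⁴. Remainder: −9x⁵ − 33x⁴ − 42x³ − 74x² − 7x − 27.
Step 4: lead(−9x⁵ − 33x⁴ − 42x³ − 74x² − 7x − 27) ÷ lead(D) = −9x⁵ ÷ −3x² = 3x³. Subtract (3x³)·D = −9x⁵ − 6x⁴ − 21x³. Remainder: −27x⁴ − 21x³ − 74x² − 7x − 27.
Step 5: lead(−27x⁴ − 21x³ − 74x² − 7x − 27) ÷ lead(D) = −27x⁴ ÷ −3x² = 9x². Subtract (9x²)·D = −27x⁴ − 18x³ − 63x². Remainder: −3x³ − 11x² − 7x − 27.
Step 6: lead(−3x³ − 11x² − 7x − 27) ÷ lead(D) = −3x³ ÷ −3x² = x. Subtract (x)·D = −3x³ − 2x² − 7x. Remainder: −9x² − 27.
Step 7: lead(−9x² − 27) ÷ lead(D) = −9x² ÷ −3x² = 3. Subtract (3)·D = −9x² − 6x − 21. Remainder: 6x − 6.

R(x) = 6x − 6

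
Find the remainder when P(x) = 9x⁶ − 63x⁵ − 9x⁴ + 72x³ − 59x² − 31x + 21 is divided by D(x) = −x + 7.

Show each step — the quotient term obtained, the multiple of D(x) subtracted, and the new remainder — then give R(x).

Step 1: lead(9x⁶ − 63x⁵ − 9x⁴ + 72x³ − 59x² − 31x + 21) ÷ lead(D) = 9x⁶ ÷ −x = −9x⁵. Subtract (−9x⁵)·D = 9x⁶ − 63x⁵. Remainder: −9x⁴ + 72x³ − 59x² − 31x + 21.
Step 2: lead(−9x⁴ + 72x³ − 59x² − 31x + 21) ÷ lead(D) = −9x⁴ ÷ −x = 9x³. Subtract (9x³)·D = −9x⁴ + 63x³. Remainder: 9x³ − 59x² − 31x + 21.
Step 3: lead(9x³ − 59x² − 31x + 21) ÷ lead(D) = 9x³ ÷ −x = −9x². Subtract (−9x²)·D = 9x³ − 63x². Remainder: 4x² − 31x + 21.
Step 4: lead(4x² − 31x + 21) ÷ lead(D) = 4x² ÷ −x = −4x. Subtract (−4x)·D = 4x² − 28x. Remainder: −3x + 21.
Step 5: lead(−3x + 21) ÷ lead(D) = −3x ÷ −x = 3. Subtract (3)·D = −3x + 21. Remainder: 0.

R(x) = 0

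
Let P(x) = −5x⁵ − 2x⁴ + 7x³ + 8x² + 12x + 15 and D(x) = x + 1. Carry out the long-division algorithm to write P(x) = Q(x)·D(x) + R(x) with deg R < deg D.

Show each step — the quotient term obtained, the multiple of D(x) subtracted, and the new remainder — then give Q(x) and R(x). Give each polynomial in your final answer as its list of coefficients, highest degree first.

Step 1: lead(−5x⁵ − 2x⁴ + 7x³ + 8x² + 12x + 15) ÷ lead(D) = −5x⁵ ÷ x = −5x⁴. Subtract (−5x⁴)·D = −5x⁵ − 5x⁴. Remainder: 3x⁴ + 7x³ + 8x² + 12x + 15.
Step 2: lead(3x⁴ + 7x³ + 8x² + 12x + 15) ÷ lead(D) = 3x⁴ ÷ x = 3x³. Subtract (3x³)·D = 3x⁴ + 3x³. Remainder: 4x³ + 8x² + 12x + 15.
Step 3: lead(4x³ + 8x² + 12x + 15) ÷ lead(D) = 4x³ ÷ x = 4x². Subtract (4x²)·D = 4x³ + 4x². Remainder: 4x² + 12x + 15.
Step 4: lead(4x² + 12x + 15) ÷ lead(D) = 4x² ÷ x = 4x. Subtract (4x)·D = 4x² + 4x. Remainder: 8x + 15.
Step 5: lead(8x + 15) ÷ lead(D) = 8x ÷ x = 8. Subtract (8)·D = 8x + 8. Remainder: 7.

Q = [-5, 3, 4, 4, 8]; R = [7]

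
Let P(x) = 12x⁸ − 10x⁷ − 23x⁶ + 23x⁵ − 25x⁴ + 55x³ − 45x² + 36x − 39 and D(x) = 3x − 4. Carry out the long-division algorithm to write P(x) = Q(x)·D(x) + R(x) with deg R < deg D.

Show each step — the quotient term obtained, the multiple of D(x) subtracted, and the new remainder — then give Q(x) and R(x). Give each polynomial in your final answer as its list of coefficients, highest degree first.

Q = [4, 2, -5, 1, -7, 9, -3, 8]; R = [-7]

Step 1: lead(12x⁸ − 10x⁷ − 23x⁶ + 23x⁵ − 25x⁴ + 55x³ − 45x² + 36x − 39) ÷ lead(D) = 12x⁸ ÷ 3x = 4x⁷. Subtract (4x⁷)·D = 12x⁸ − 16x⁷. Remainder: 6x⁷ − 23x⁶ + 23x⁵ − 25x⁴ + 55x³ − 45x² + 36x − 39.
Step 2: lead(6x⁷ − 23x⁶ + 23x⁵ − 25x⁴ + 55x³ − 45x² + 36x − 39) ÷ lead(D) = 6x⁷ ÷ 3x = 2x⁶. Subtract (2x⁶)·D = 6x⁷ − 8x⁶. Remainder: −15x⁶ + 23x⁵ − 25x⁴ + 55x³ − 45x² + 36x − 39.
Step 3: lead(−15x⁶ + 23x⁵ − 25x⁴ + 55x³ − 45x² + 36x − 39) ÷ lead(D) = −15x⁶ ÷ 3x = −5x⁵. Subtract (−5x⁵)·D = −15x⁶ + 20x⁵. Remainder: 3x⁵ − 25x⁴ + 55x³ − 45x² + 36x − 39.
Step 4: lead(3x⁵ − 25x⁴ + 55x³ − 45x² + 36x − 39) ÷ lead(D) = 3x⁵ ÷ 3x = x⁴. Subtract (x⁴)·D = 3x⁵ − 4x⁴. Remainder: −21x⁴ + 55x³ − 45x² + 36x − 39.
Step 5: lead(−21x⁴ + 55x³ − 45x² + 36x − 39) ÷ lead(D) = −21x⁴ ÷ 3x = −7x³. Subtract (−7x³)·D = −21x⁴ + 28x³. Remainder: 27x³ − 45x² + 36x − 39.
Step 6: lead(27x³ − 45x² + 36x − 39) ÷ lead(D) = 27x³ ÷ 3x = 9x². Subtract (9x²)·D = 27x³ − 36x². Remainder: −9x² + 36x − 39.
Step 7: lead(−9x² + 36x − 39) ÷ lead(D) = −9x² ÷ 3x = −3x. Subtract (−3x)·D = −9x² + 12x. Remainder: 24x − 39.
Step 8: lead(24x − 39) ÷ lead(D) = 24x ÷ 3x = 8. Subtract (8)·D = 24x − 32. Remainder: −7.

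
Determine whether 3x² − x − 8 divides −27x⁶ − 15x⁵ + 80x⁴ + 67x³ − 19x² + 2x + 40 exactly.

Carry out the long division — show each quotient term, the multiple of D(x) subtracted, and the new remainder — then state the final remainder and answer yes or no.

R(x) = 4x − 8, so D(x) is not a factor of P(x). no

Step 1: lead(−27x⁶ − 15x⁵ + 80x⁴ + 67x³ − 19x² + 2x + 40) ÷ lead(D) = −27x⁶ ÷ 3x² = −9x⁴. Subtract (−9x⁴)·D = −27x⁶ + 9x⁵ + 72x⁴. Remainder: −24x⁵ + 8x⁴ + 67x³ − 19x² + 2x + 40.
Step 2: lead(−24x⁵ + 8x⁴ + 67x³ − 19x² + 2x + 40) ÷ lead(D) = −24x⁵ ÷ 3x² = −8x³. Subtract (−8x³)·D = −24x⁵ + 8x⁴ + 64x³. Remainder: 3x³ − 19x² + 2x + 40.
Step 3: lead(3x³ − 19x² + 2x + 40) ÷ lead(D) = 3x³ ÷ 3x² = x. Subtract (x)·D = 3x³ − x² − 8x. Remainder: −18x² + 10x + 40.
Step 4: lead(−18x² + 10x + 40) ÷ lead(D) = −18x² ÷ 3x² = −6. Subtract (−6)·D = −18x² + 6x + 48. Remainder: 4x − 8.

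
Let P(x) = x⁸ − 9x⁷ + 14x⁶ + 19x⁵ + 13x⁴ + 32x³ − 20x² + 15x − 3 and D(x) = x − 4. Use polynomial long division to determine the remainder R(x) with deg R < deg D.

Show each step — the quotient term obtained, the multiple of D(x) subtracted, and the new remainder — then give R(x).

Step 1: lead(x⁸ − 9x⁷ + 14x⁶ + 19x⁵ + 13x⁴ + 32x³ − 20x² + 15x − 3) ÷ lead(D) = x⁸ ÷ x = x⁷. Subtract (x⁷)·D = x⁸ − 4x⁷. Remainder: −5x⁷ + 14x⁶ + 19x⁵ + 13x⁴ + 32x³ − 20x² + 15x − 3.
Step 2: lead(−5x⁷ + 14x⁶ + 19x⁵ + 13x⁴ + 32x³ − 20x² + 15x − 3) ÷ lead(D) = −5x⁷ ÷ x = −5x⁶. Subtract (−5x⁶)·D = −5x⁷ + 20x⁶. Remainder: −6x⁶ + 19x⁵ + 13x⁴ + 32x³ − 20x² + 15x − 3.
Step 3: lead(−6x⁶ + 19x⁵ + 13x⁴ + 32x³ − 20x² + 15x − 3) ÷ lead(D) = −6x⁶ ÷ x = −6x⁵. Subtract (−6x⁵)·D = −6x⁶ + 24x⁵. Remainder: −5x⁵ + 13x⁴ + 32x³ − 20x² + 15x − 3.
Step 4: lead(−5x⁵ + 13x⁴ + 32x³ − 20x² + 15x − 3) ÷ lead(D) = −5x⁵ ÷ x = −5x⁴. Subtract (−5x⁴)·D = −5x⁵ + 20x⁴. Remainder: −7x⁴ + 32x³ − 20x² + 15x − 3.
Step 5: lead(−7x⁴ + 32x³ − 20x² + 15x − 3) ÷ lead(D) = −7x⁴ ÷ x = −7x³. Subtract (−7x³)·D = −7x⁴ + 28x³. Remainder: 4x³ − 20x² + 15x − 3.
Step 6: lead(4x³ − 20x² + 15x − 3) ÷ lead(D) = 4x³ ÷ x = 4x². Subtract (4x²)·D = 4x³ − 16x². Remainder: −4x² + 15x − 3.
Step 7: lead(−4x² + 15x − 3) ÷ lead(D) = −4x² ÷ x = −4x. Subtract (−4x)·D = −4x² + 16x. Remainder: −x − 3.
Step 8: lead(−x − 3) ÷ lead(D) = −x ÷ x = −1. Subtract (−1)·D = −x + 4. Remainder: −7.

R(x) = −7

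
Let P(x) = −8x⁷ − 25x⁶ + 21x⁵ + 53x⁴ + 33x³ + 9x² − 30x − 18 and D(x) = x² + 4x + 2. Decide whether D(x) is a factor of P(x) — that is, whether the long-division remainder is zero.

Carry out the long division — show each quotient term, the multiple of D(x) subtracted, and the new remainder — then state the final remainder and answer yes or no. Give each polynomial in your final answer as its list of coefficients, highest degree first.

R = [0], so D(x) is a factor of P(x). yes

Step 1: lead(−8x⁷ − 25x⁶ + 21x⁵ + 53x⁴ + 33x³ + 9x² − 30x − 18) ÷ lead(D) = −8x⁷ ÷ x² = −8x⁵. Subtract (−8x⁵)·D = −8x⁷ − 32x⁶ − 16x⁵. Remainder: 7x⁶ + 37x⁵ + 53x⁴ + 33x³ + 9x² − 30x − 18.
Step 2: lead(7x⁶ + 37x⁵ + 53x⁴ + 33x³ + 9x² − 30x − 18) ÷ lead(D) = 7x⁶ ÷ x² = 7x⁴. Subtract (7x⁴)·D = 7x⁶ + 28x⁵ + 14x⁴. Remainder: 9x⁵ + 39x⁴ + 33x³ + 9x² − 30x − 18.
Step 3: lead(9x⁵ + 39x⁴ + 33x³ + 9x² − 30x − 18) ÷ lead(D) = 9x⁵ ÷ x² = 9x³. Subtract (9x³)·D = 9x⁵ + 36x⁴ + 18x³. Remainder: 3x⁴ + 15x³ + 9x² − 30x − 18.
Step 4: lead(3x⁴ + 15x³ + 9x² − 30x − 18) ÷ lead(D) = 3x⁴ ÷ x² = 3x². Subtract (3x²)·D = 3x⁴ + 12x³ + 6x². Remainder: 3x³ + 3x² − 30x − 18.
Step 5: lead(3x³ + 3x² − 30x − 18) ÷ lead(D) = 3x³ ÷ x² = 3x. Subtract (3x)·D = 3x³ + 12x² + 6x. Remainder: −9x² − 36x − 18.
Step 6: lead(−9x² − 36x − 18) ÷ lead(D) = −9x² ÷ x² = −9. Subtract (−9)·D = −9x² − 36x − 18. Remainder: 0.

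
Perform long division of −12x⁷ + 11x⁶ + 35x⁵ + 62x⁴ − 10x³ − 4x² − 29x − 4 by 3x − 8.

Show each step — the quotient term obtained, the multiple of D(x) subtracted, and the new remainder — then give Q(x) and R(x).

Step 1: lead(−12x⁷ + 11x⁶ + 35x⁵ + 62x⁴ − 10x³ − 4x² − 29x − 4) ÷ lead(D) = −12x⁷ ÷ 3x = −4x⁶. Subtract (−4x⁶)·D = −12x⁷ + 32x⁶. Remainder: −21x⁶ + 35x⁵ + 62x⁴ − 10x³ − 4x² − 29x − 4.
Step 2: lead(−21x⁶ + 35x⁵ + 62x⁴ − 10x³ − 4x² − 29x − 4) ÷ lead(D) = −21x⁶ ÷ 3x = −7x⁵. Subtract (−7x⁵)·D = −21x⁶ + 56x⁵. Remainder: −21x⁵ + 62x⁴ − 10x³ − 4x² − 29x − 4.
Step 3: lead(−21x⁵ + 62x⁴ − 10x³ − 4x² − 29x − 4) ÷ lead(D) = −21x⁵ ÷ 3x = −7x⁴. Subtract (−7x⁴)·D = −21x⁵ + 56x⁴. Remainder: 6x⁴ − 10x³ − 4x² − 29x − 4.
Step 4: lead(6x⁴ − 10x³ − 4x² − 29x − 4) ÷ lead(D) = 6x⁴ ÷ 3x = 2x³. Subtract (2x³)·D = 6x⁴ − 16x³. Remainder: 6x³ − 4x² − 29x − 4.
Step 5: lead(6x³ − 4x² − 29x − 4) ÷ lead(D) = 6x³ ÷ 3x = 2x². Subtract (2x²)·D = 6x³ − 16x². Remainder: 12x² − 29x − 4.
Step 6: lead(12x² − 29x − 4) ÷ lead(D) = 12x² ÷ 3x = 4x. Subtract (4x)·D = 12x² − 32x. Remainder: 3x − 4.
Step 7: lead(3x − 4) ÷ lead(D) = 3x ÷ 3x = 1. Subtract (1)·D = 3x − 8. Remainder: 4.

Q(x) = −4x⁶ − 7x⁵ − 7x⁴ + 2x³ + 2x² + 4x + 1; R(x) = 4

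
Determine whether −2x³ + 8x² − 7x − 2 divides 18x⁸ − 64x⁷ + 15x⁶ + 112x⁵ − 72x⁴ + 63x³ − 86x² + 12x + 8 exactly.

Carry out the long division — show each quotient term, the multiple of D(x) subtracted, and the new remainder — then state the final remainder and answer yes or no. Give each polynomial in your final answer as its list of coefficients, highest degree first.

R = [0], so D(x) is a factor of P(x). yes

Step 1: lead(18x⁸ − 64x⁷ + 15x⁶ + 112x⁵ − 72x⁴ + 63x³ − 86x² + 12x + 8) ÷ lead(D) = 18x⁸ ÷ −2x³ = −9x⁵. Subtract (−9x⁵)·D = 18x⁸ − 72x⁷ + 63x⁶ + 18x⁵. Remainder: 8x⁷ − 48x⁶ + 94x⁵ − 72x⁴ + 63x³ − 86x² + 12x + 8.
Step 2: lead(8x⁷ − 48x⁶ + 94x⁵ − 72x⁴ + 63x³ − 86x² + 12x + 8) ÷ lead(D) = 8x⁷ ÷ −2x³ = −4x⁴. Subtract (−4x⁴)·D = 8x⁷ − 32x⁶ + 28x⁵ + 8x⁴. Remainder: −16x⁶ + 66x⁵ − 80x⁴ + 63x³ − 86x² + 12x + 8.
Step 3: lead(−16x⁶ + 66x⁵ − 80x⁴ + 63x³ − 86x² + 12x + 8) ÷ lead(D) = −16x⁶ ÷ −2x³ = 8x³. Subtract (8x³)·D = −16x⁶ + 64x⁵ − 56x⁴ − 16x³. Remainder: 2x⁵ − 24x⁴ + 79x³ − 86x² + 12x + 8.
Step 4: lead(2x⁵ − 24x⁴ + 79x³ − 86x² + 12x + 8) ÷ lead(D) = 2x⁵ ÷ −2x³ = −x². Subtract (−x²)·D = 2x⁵ − 8x⁴ + 7x³ + 2x². Remainder: −16x⁴ + 72x³ − 88x² + 12x + 8.
Step 5: lead(−16x⁴ + 72x³ − 88x² + 12x + 8) ÷ lead(D) = −16x⁴ ÷ −2x³ = 8x. Subtract (8x)·D = −16x⁴ + 64x³ − 56x² − 16x. Remainder: 8x³ − 32x² + 28x + 8.
Step 6: lead(8x³ − 32x² + 28x + 8) ÷ lead(D) = 8x³ ÷ −2x³ = −4. Subtract (−4)·D = 8x³ − 32x² + 28x + 8. Remainder: 0.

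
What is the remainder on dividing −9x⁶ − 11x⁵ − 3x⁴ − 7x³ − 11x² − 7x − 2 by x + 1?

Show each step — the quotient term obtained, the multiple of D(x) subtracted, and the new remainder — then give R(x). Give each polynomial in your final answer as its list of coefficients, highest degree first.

Step 1: lead(−9x⁶ − 11x⁵ − 3x⁴ − 7x³ − 11x² − 7x − 2) ÷ lead(D) = −9x⁶ ÷ x = −9x⁵. Subtract (−9x⁵)·D = −9x⁶ − 9x⁵. Remainder: −2x⁵ − 3x⁴ − 7x³ − 11x² − 7x − 2.
Step 2: lead(−2x⁵ − 3x⁴ − 7x³ − 11x² − 7x − 2) ÷ lead(D) = −2x⁵ ÷ x = −2x⁴. Subtract (−2x⁴)·D = −2x⁵ − 2x⁴. Remainder: −x⁴ − 7x³ − 11x² − 7x − 2.
Step 3: lead(−x⁴ − 7x³ − 11x² − 7x − 2) ÷ lead(D) = −x⁴ ÷ x = −x³. Subtract (−x³)·D = −x⁴ − x³. Remainder: −6x³ − 11x² − 7x − 2.
Step 4: lead(−6x³ − 11x² − 7x − 2) ÷ lead(D) = −6x³ ÷ x = −6x². Subtract (−6x²)·D = −6x³ − 6x². Remainder: −5x² − 7x − 2.
Step 5: lead(−5x² − 7x − 2) ÷ lead(D) = −5x² ÷ x = −5x. Subtract (−5x)·D = −5x² − 5x. Remainder: −2x − 2.
Step 6: lead(−2x − 2) ÷ lead(D) = −2x ÷ x = −2. Subtract (−2)·D = −2x − 2. Remainder: 0.

R = [0]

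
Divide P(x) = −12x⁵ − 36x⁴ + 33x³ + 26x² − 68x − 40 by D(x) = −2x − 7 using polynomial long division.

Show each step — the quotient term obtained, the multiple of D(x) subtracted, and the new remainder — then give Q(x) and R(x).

Step 1: lead(−12x⁵ − 36x⁴ + 33x³ + 26x² − 68x − 40) ÷ lead(D) = −12x⁵ ÷ −2x = 6x⁴. Subtract (6x⁴)·D = −12x⁵ − 42x⁴. Remainder: 6x⁴ + 33x³ + 26x² − 68x − 40.
Step 2: lead(6x⁴ + 33x³ + 26x² − 68x − 40) ÷ lead(D) = 6x⁴ ÷ −2x = −3x³. Subtract (−3x³)·D = 6x⁴ + 21x³. Remainder: 12x³ + 26x² − 68x − 40.
Step 3: lead(12x³ + 26x² − 68x − 40) ÷ lead(D) = 12x³ ÷ −2x = −6x². Subtract (−6x²)·D = 12x³ + 42x². Remainder: −16x² − 68x − 40.
Step 4: lead(−16x² − 68x − 40) ÷ lead(D) = −16x² ÷ −2x = 8x. Subtract (8x)·D = −16x² − 56x. Remainder: −12x − 40.
Step 5: lead(−12x − 40) ÷ lead(D) = −12x ÷ −2x = 6. Subtract (6)·D = −12x − 42. Remainder: 2.

Q(x) = 6x⁴ − 3x³ − 6x² + 8x + 6; R(x) = 2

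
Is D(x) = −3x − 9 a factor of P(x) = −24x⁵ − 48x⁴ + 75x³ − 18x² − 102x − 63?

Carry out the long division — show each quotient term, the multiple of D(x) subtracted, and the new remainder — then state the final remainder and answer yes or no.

Step 1: lead(−24x⁵ − 48x⁴ + 75x³ − 18x² − 102x − 63) ÷ lead(D) = −24x⁵ ÷ −3x = 8x⁴. Subtract (8x⁴)·D = −24x⁵ − 72x⁴. Remainder: 24x⁴ + 75x³ − 18x² − 102x − 63.
Step 2: lead(24x⁴ + 75x³ − 18x² − 102x − 63) ÷ lead(D) = 24x⁴ ÷ −3x = −8x³. Subtract (−8x³)·D = 24x⁴ + 72x³. Remainder: 3x³ − 18x² − 102x − 63.
Step 3: lead(3x³ − 18x² − 102x − 63) ÷ lead(D) = 3x³ ÷ −3x = −x². Subtract (−x²)·D = 3x³ + 9x². Remainder: −27x² − 102x − 63.
Step 4: lead(−27x² − 102x − 63) ÷ lead(D) = −27x² ÷ −3x = 9x. Subtract (9x)·D = −27x² − 81x. Remainder: −21x − 63.
Step 5: lead(−21x − 63) ÷ lead(D) = −21x ÷ −3x = 7. Subtract (7)·D = −21x − 63. Remainder: 0.

R(x) = 0, so D(x) is a factor of P(x). yes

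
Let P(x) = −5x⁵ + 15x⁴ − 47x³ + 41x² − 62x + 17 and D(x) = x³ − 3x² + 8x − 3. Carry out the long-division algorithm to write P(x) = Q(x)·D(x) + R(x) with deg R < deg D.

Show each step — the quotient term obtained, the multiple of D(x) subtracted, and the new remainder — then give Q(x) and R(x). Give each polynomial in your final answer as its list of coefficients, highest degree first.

Step 1: lead(−5x⁵ + 15x⁴ − 47x³ + 41x² − 62x + 17) ÷ lead(D) = −5x⁵ ÷ x³ = −5x². Subtract (−5x²)·D = −5x⁵ + 15x⁴ − 40x³ + 15x². Remainder: −7x³ + 26x² − 62x + 17.
Step 2: lead(−7x³ + 26x² − 62x + 17) ÷ lead(D) = −7x³ ÷ x³ = −7. Subtract (−7)·D = −7x³ + 21x² − 56x + 21. Remainder: 5x² − 6x − 4.

Q = [-5, 0, -7]; R = [5, -6, -4]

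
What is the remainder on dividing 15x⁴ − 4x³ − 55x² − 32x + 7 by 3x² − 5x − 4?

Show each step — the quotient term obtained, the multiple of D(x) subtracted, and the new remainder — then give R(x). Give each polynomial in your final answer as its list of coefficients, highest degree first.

Step 1: lead(15x⁴ − 4x³ − 55x² − 32x + 7) ÷ lead(D) = 15x⁴ ÷ 3x² = 5x². Subtract (5x²)·D = 15x⁴ − 25x³ − 20x². Remainder: 21x³ − 35x² − 32x + 7.
Step 2: lead(21x³ − 35x² − 32x + 7) ÷ lead(D) = 21x³ ÷ 3x² = 7x. Subtract (7x)·D = 21x³ − 35x² − 28x. Remainder: −4x + 7.

R = [-4, 7]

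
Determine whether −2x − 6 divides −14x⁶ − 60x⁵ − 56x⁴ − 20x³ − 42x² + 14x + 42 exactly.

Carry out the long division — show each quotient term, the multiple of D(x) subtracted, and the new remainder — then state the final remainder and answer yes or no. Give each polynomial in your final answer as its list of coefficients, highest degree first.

R = [0], so D(x) is a factor of P(x). yes

Step 1: lead(−14x⁶ − 60x⁵ − 56x⁴ − 20x³ − 42x² + 14x + 42) ÷ lead(D) = −14x⁶ ÷ −2x = 7x⁵. Subtract (7x⁵)·D = −14x⁶ − 42x⁵. Remainder: −18x⁵ − 56x⁴ − 20x³ − 42x² + 14x + 42.
Step 2: lead(−18x⁵ − 56x⁴ − 20x³ − 42x² + 14x + 42) ÷ lead(D) = −18x⁵ ÷ −2x = 9x⁴. Subtract (9x⁴)·D = −18x⁵ − 54x⁴. Remainder: −2x⁴ − 20x³ − 42x² + 14x + 42.
Step 3: lead(−2x⁴ − 20x³ − 42x² + 14x + 42) ÷ lead(D) = −2x⁴ ÷ −2x = x³. Subtract (x³)·D = −2x⁴ − 6x³. Remainder: −14x³ − 42x² + 14x + 42.
Step 4: lead(−14x³ − 42x² + 14x + 42) ÷ lead(D) = −14x³ ÷ −2x = 7x². Subtract (7x²)·D = −14x³ − 42x². Remainder: 14x + 42.
Step 5: lead(14x + 42) ÷ lead(D) = 14x ÷ −2x = −7. Subtract (−7)·D = 14x + 42. Remainder: 0.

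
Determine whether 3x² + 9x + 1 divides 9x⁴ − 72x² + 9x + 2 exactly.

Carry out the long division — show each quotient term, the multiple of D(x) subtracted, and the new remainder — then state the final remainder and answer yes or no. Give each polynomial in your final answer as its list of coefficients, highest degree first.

R = [0], so D(x) is a factor of P(x). yes

Step 1: lead(9x⁴ − 72x² + 9x + 2) ÷ lead(D) = 9x⁴ ÷ 3x² = 3x². Subtract (3x²)·D = 9x⁴ + 27x³ + 3x². Remainder: −27x³ − 75x² + 9x + 2.
Step 2: lead(−27x³ − 75x² + 9x + 2) ÷ lead(D) = −27x³ ÷ 3x² = −9x. Subtract (−9x)·D = −27x³ − 81x² − 9x. Remainder: 6x² + 18x + 2.
Step 3: lead(6x² + 18x + 2) ÷ lead(D) = 6x² ÷ 3x² = 2. Subtract (2)·D = 6x² + 18x + 2. Remainder: 0.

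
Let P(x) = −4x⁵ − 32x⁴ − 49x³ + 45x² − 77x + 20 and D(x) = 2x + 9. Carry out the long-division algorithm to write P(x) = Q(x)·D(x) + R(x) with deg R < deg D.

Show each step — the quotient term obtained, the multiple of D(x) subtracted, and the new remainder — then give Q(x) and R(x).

Step 1: lead(−4x⁵ − 32x⁴ − 49x³ + 45x² − 77x + 20) ÷ lead(D) = −4x⁵ ÷ 2x = −2x⁴. Subtract (−2x⁴)·D = −4x⁵ − 18x⁴. Remainder: −14x⁴ − 49x³ + 45x² − 77x + 20.
Step 2: lead(−14x⁴ − 49x³ + 45x² − 77x + 20) ÷ lead(D) = −14x⁴ ÷ 2x = −7x³. Subtract (−7x³)·D = −14x⁴ − 63x³. Remainder: 14x³ + 45x² − 77x + 20.
Step 3: lead(14x³ + 45x² − 77x + 20) ÷ lead(D) = 14x³ ÷ 2x = 7x². Subtract (7x²)·D = 14x³ + 63x². Remainder: −18x² − 77x + 20.
Step 4: lead(−18x² − 77x + 20) ÷ lead(D) = −18x² ÷ 2x = −9x. Subtract (−9x)·D = −18x² − 81x. Remainder: 4x + 20.
Step 5: lead(4x + 20) ÷ lead(D) = 4x ÷ 2x = 2. Subtract (2)·D = 4x + 18. Remainder: 2.

Q(x) = −2x⁴ − 7x³ + 7x² − 9x + 2; R(x) = 2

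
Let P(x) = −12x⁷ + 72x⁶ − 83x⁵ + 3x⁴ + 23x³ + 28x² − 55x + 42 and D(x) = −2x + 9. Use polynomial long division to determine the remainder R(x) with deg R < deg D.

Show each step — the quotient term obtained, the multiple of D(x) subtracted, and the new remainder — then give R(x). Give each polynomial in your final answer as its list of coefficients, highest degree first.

R = [-3]

Step 1: lead(−12x⁷ + 72x⁶ − 83x⁵ + 3x⁴ + 23x³ + 28x² − 55x + 42) ÷ lead(D) = −12x⁷ ÷ −2x = 6x⁶. Subtract (6x⁶)·D = −12x⁷ + 54x⁶. Remainder: 18x⁶ − 83x⁵ + 3x⁴ + 23x³ + 28x² − 55x + 42.
Step 2: lead(18x⁶ − 83x⁵ + 3x⁴ + 23x³ + 28x² − 55x + 42) ÷ lead(D) = 18x⁶ ÷ −2x = −9x⁵. Subtract (−9x⁵)·D = 18x⁶ − 81x⁵. Remainder: −2x⁵ + 3x⁴ + 23x³ + 28x² − 55x + 42.
Step 3: lead(−2x⁵ + 3x⁴ + 23x³ + 28x² − 55x + 42) ÷ lead(D) = −2x⁵ ÷ −2x = x⁴. Subtract (x⁴)·D = −2x⁵ + 9x⁴. Remainder: −6x⁴ + 23x³ + 28x² − 55x + 42.
Step 4: lead(−6x⁴ + 23x³ + 28x² − 55x + 42) ÷ lead(D) = −6x⁴ ÷ −2x = 3x³. Subtract (3x³)·D = −6x⁴ + 27x³. Remainder: −4x³ + 28x² − 55x + 42.
Step 5: lead(−4x³ + 28x² − 55x + 42) ÷ lead(D) = −4x³ ÷ −2x = 2x². Subtract (2x²)·D = −4x³ + 18x². Remainder: 10x² − 55x + 42.
Step 6: lead(10x² − 55x + 42) ÷ lead(D) = 10x² ÷ −2x = −5x. Subtract (−5x)·D = 10x² − 45x. Remainder: −10x + 42.
Step 7: lead(−10x + 42) ÷ lead(D) = −10x ÷ −2x = 5. Subtract (5)·D = −10x + 45. Remainder: −3.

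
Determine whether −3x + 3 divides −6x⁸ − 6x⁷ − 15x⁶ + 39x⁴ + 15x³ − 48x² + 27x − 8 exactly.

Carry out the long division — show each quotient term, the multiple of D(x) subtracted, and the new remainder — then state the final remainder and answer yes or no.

R(x) = −2, so D(x) is not a factor of P(x). no

Step 1: lead(−6x⁸ − 6x⁷ − 15x⁶ + 39x⁴ + 15x³ − 48x² + 27x − 8) ÷ lead(D) = −6x⁸ ÷ −3x = 2x⁷. Subtract (2x⁷)·D = −6x⁸ + 6x⁷. Remainder: −12x⁷ − 15x⁶ + 39x⁴ + 15x³ − 48x² + 27x − 8.
Step 2: lead(−12x⁷ − 15x⁶ + 39x⁴ + 15x³ − 48x² + 27x − 8) ÷ lead(D) = −12x⁷ ÷ −3x = 4x⁶. Subtract (4x⁶)·D = −12x⁷ + 12x⁶. Remainder: −27x⁶ + 39x⁴ + 15x³ − 48x² + 27x − 8.
Step 3: lead(−27x⁶ + 39x⁴ + 15x³ − 48x² + 27x − 8) ÷ lead(D) = −27x⁶ ÷ −3x = 9x⁵. Subtract (9x⁵)·D = −27x⁶ + 27x⁵. Remainder: −27x⁵ + 39x⁴ + 15x³ − 48x² + 27x − 8.
Step 4: lead(−27x⁵ + 39x⁴ + 15x³ − 48x² + 27x − 8) ÷ lead(D) = −27x⁵ ÷ −3x = 9x⁴. Subtract (9x⁴)·D = −27x⁵ + 27x⁴. Remainder: 12x⁴ + 15x³ − 48x² + 27x − 8.
Step 5: lead(12x⁴ + 15x³ − 48x² + 27x − 8) ÷ lead(D) = 12x⁴ ÷ −3x = −4x³. Subtract (−4x³)·D = 12x⁴ − 12x³. Remainder: 27x³ − 48x² + 27x − 8.
Step 6: lead(27x³ − 48x² + 27x − 8) ÷ lead(D) = 27x³ ÷ −3x = −9x². Subtract (−9x²)·D = 27x³ − 27x². Remainder: −21x² + 27x − 8.
Step 7: lead(−21x² + 27x − 8) ÷ lead(D) = −21x² ÷ −3x = 7x. Subtract (7x)·D = −21x² + 21x. Remainder: 6x − 8.
Step 8: lead(6x − 8) ÷ lead(D) = 6x ÷ −3x = −2. Subtract (−2)·D = 6x − 6. Remainder: −2.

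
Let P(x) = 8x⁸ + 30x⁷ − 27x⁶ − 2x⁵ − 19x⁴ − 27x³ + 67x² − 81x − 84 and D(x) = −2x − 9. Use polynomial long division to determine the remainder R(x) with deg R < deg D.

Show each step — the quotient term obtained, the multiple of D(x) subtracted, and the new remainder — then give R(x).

R(x) = −3

Step 1: lead(8x⁸ + 30x⁷ − 27x⁶ − 2x⁵ − 19x⁴ − 27x³ + 67x² − 81x − 84) ÷ lead(D) = 8x⁸ ÷ −2x = −4x⁷. Subtract (−4x⁷)·D = 8x⁸ + 36x⁷. Remainder: −6x⁷ − 27x⁶ − 2x⁵ − 19x⁴ − 27x³ + 67x² − 81x − 84.
Step 2: lead(−6x⁷ − 27x⁶ − 2x⁵ − 19x⁴ − 27x³ + 67x² − 81x − 84) ÷ lead(D) = −6x⁷ ÷ −2x = 3x⁶. Subtract (3x⁶)·D = −6x⁷ − 27x⁶. Remainder: −2x⁵ − 19x⁴ − 27x³ + 67x² − 81x − 84.
Step 3: lead(−2x⁵ − 19x⁴ − 27x³ + 67x² − 81x − 84) ÷ lead(D) = −2x⁵ ÷ −2x = x⁴. Subtract (x⁴)·D = −2x⁵ − 9x⁴. Remainder: −10x⁴ − 27x³ + 67x² − 81x − 84.
Step 4: lead(−10x⁴ − 27x³ + 67x² − 81x − 84) ÷ lead(D) = −10x⁴ ÷ −2x = 5x³. Subtract (5x³)·D = −10x⁴ − 45x³. Remainder: 18x³ + 67x² − 81x − 84.
Step 5: lead(18x³ + 67x² − 81x − 84) ÷ lead(D) = 18x³ ÷ −2x = −9x². Subtract (−9x²)·D = 18x³ + 81x². Remainder: −14x² − 81x − 84.
Step 6: lead(−14x² − 81x − 84) ÷ lead(D) = −14x² ÷ −2x = 7x. Subtract (7x)·D = −14x² − 63x. Remainder: −18x − 84.
Step 7: lead(−18x − 84) ÷ lead(D) = −18x ÷ −2x = 9. Subtract (9)·D = −18x − 81. Remainder: −3.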